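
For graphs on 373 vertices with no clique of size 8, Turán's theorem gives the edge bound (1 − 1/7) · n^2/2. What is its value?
Turán density bound = (6/7) · 373^2/2 = 417387/7 ≈ 59626.7143

Turán's theorem: ex(n, K_{r+1}) is achieved by the complete r-partite Turán graph T(n, r) with parts as balanced as possible, and is at most (1 − 1/r) · n^2/2. For r = 7, n = 373: the density bound is (6/7) · 139129/2 = 417387/7 ≈ 59626.7143. The integer-valued extremum is e(T(373, 7)) = 59626, which is strictly less than the density bound 417387/7 since 7 ∤ 373 (the parts of T(373, 7) cannot all be equal).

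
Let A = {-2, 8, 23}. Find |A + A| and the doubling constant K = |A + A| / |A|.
K = |A + A| / |A| = 6/3 = 2

Enumerate A + A = {a + b : a, b ∈ A}. With |A| = 3, there are |A|^2 = 9 ordered sum pairs; collecting distinct values, A + A = {-4, 6, 16, 21, 31, 46}, so |A + A| = 6. Thus K = 6/3 = 2. For comparison, the minimum possible |A + A| over all 3-element sets is 2·3 − 1 = 5 (so min K = 5/3), attained only by arithmetic progressions.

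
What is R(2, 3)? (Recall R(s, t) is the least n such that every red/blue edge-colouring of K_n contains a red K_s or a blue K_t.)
R(2, 3) = 3

R(2, k) = k for all k ≥ 2: in a 2-colouring of K_k, either some edge is red (a red K_2) or all edges are blue (a blue K_k). And K_{2} coloured all-blue has no blue K_3, so R(2, 3) > 2. Hence R(2, 3) = 3.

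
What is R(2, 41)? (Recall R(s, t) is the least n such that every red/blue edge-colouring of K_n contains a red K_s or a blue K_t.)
R(2, 41) = 41

R(2, k) = k for all k ≥ 2: in a 2-colouring of K_k, either some edge is red (a red K_2) or all edges are blue (a blue K_k). And K_{40} coloured all-blue has no blue K_41, so R(2, 41) > 40. Hence R(2, 41) = 41.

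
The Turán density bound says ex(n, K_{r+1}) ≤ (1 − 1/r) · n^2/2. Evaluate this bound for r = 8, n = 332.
Turán density bound = (7/8) · 332^2/2 = 48223

Turán's theorem: ex(n, K_{r+1}) is achieved by the complete r-partite Turán graph T(n, r) with parts as balanced as possible, and is at most (1 − 1/r) · n^2/2. For r = 8, n = 332: the density bound is (7/8) · 110224/2 = 48223. The integer-valued extremum is e(T(332, 8)) = 48222, which is strictly less than the density bound 48223 since 8 ∤ 332 (the parts of T(332, 8) cannot all be equal).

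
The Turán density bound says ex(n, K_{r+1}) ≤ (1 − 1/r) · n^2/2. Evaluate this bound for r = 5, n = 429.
Turán density bound = (4/5) · 429^2/2 = 368082/5 ≈ 73616.4

Turán's theorem: ex(n, K_{r+1}) is achieved by the complete r-partite Turán graph T(n, r) with parts as balanced as possible, and is at most (1 − 1/r) · n^2/2. For r = 5, n = 429: the density bound is (4/5) · 184041/2 = 368082/5 ≈ 73616.4. The integer-valued extremum is e(T(429, 5)) = 73616, which is strictly less than the density bound 368082/5 since 5 ∤ 429 (the parts of T(429, 5) cannot all be equal).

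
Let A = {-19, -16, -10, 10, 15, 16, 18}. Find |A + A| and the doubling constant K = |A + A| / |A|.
K = |A + A| / |A| = 26/7

Enumerate A + A = {a + b : a, b ∈ A}. With |A| = 7, there are |A|^2 = 49 ordered sum pairs; collecting distinct values, A + A = {-38, -35, -32, -29, -26, -20, -9, -6, -4, -3, -1, 0, 2, 5, 6, 8, 20, 25, 26, 28, 30, 31, 32, 33, 34, 36}, so |A + A| = 26. Thus K = 26/7. For comparison, the minimum possible |A + A| over all 7-element sets is 2·7 − 1 = 13 (so min K = 13/7), attained only by arithmetic progressions.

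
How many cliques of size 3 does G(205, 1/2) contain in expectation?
E[# K_3] = C(205, 3) · (1/2)^C(3, 2) = 1414910 / 2^3 = 707455/4 = 176863.75

For each 3-subset S of vertices (there are C(205, 3) = 1414910 such S), let X_S = 1 if S induces a K_3 (all C(3, 2) = 3 edges present). Then P(X_S = 1) = (1/2)^3 = 1/8. By linearity of expectation, E[# K_3] = C(205, 3) · (1/2)^3 = 1414910 / 8 = 707455/4 = 176863.75.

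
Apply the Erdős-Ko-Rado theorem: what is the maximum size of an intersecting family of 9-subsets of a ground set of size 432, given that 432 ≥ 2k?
max |F| = C(431, 8) = 27664226025725575

Erdős-Ko-Rado (1961): when n ≥ 2k, max |F| = C(n−1, k−1). The bound is attained by the star {A : i ∈ A} for any fixed i ∈ [n]. Here C(432−1, 9−1) = C(431, 8) = 27664226025725575.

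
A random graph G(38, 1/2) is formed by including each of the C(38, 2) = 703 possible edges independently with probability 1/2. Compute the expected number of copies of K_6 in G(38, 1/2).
E[# K_6] = C(38, 6) · (1/2)^C(6, 2) = 2760681 / 2^15 ≈ 84.249298

For each 6-subset S of vertices (there are C(38, 6) = 2760681 such S), let X_S = 1 if S induces a K_6 (all C(6, 2) = 15 edges present). Then P(X_S = 1) = (1/2)^15 = 1/32768. By linearity of expectation, E[# K_6] = C(38, 6) · (1/2)^15 = 2760681 / 32768 ≈ 84.249298.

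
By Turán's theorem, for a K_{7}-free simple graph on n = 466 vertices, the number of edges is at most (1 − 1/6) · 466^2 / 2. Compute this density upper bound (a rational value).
Turán density bound = (5/6) · 466^2/2 = 271445/3 ≈ 90481.6667

Turán's theorem: ex(n, K_{r+1}) is achieved by the complete r-partite Turán graph T(n, r) with parts as balanced as possible, and is at most (1 − 1/r) · n^2/2. For r = 6, n = 466: the density bound is (5/6) · 217156/2 = 271445/3 ≈ 90481.6667. The integer-valued extremum is e(T(466, 6)) = 90481, which is strictly less than the density bound 271445/3 since 6 ∤ 466 (the parts of T(466, 6) cannot all be equal).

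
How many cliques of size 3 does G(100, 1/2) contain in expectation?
E[# K_3] = C(100, 3) · (1/2)^C(3, 2) = 161700 / 2^3 = 40425/2 = 20212.5

For each 3-subset S of vertices (there are C(100, 3) = 161700 such S), let X_S = 1 if S induces a K_3 (all C(3, 2) = 3 edges present). Then P(X_S = 1) = (1/2)^3 = 1/8. By linearity of expectation, E[# K_3] = C(100, 3) · (1/2)^3 = 161700 / 8 = 40425/2 = 20212.5.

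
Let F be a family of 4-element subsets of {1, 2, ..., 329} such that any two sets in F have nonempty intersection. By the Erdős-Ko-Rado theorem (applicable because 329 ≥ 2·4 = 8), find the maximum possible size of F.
max |F| = C(328, 3) = 5827576

Erdős-Ko-Rado (1961): when n ≥ 2k, max |F| = C(n−1, k−1). The bound is attained by the star {A : i ∈ A} for any fixed i ∈ [n]. Here C(329−1, 4−1) = C(328, 3) = 5827576.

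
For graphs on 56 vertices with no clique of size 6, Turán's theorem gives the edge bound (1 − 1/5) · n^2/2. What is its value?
Turán density bound = (4/5) · 56^2/2 = 6272/5 ≈ 1254.4

Turán's theorem: ex(n, K_{r+1}) is achieved by the complete r-partite Turán graph T(n, r) with parts as balanced as possible, and is at most (1 − 1/r) · n^2/2. For r = 5, n = 56: the density bound is (4/5) · 3136/2 = 6272/5 ≈ 1254.4. The integer-valued extremum is e(T(56, 5)) = 1254, which is strictly less than the density bound 6272/5 since 5 ∤ 56 (the parts of T(56, 5) cannot all be equal).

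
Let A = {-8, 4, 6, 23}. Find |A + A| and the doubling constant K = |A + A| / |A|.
K = |A + A| / |A| = 10/4 = 5/2

Enumerate A + A = {a + b : a, b ∈ A}. With |A| = 4, there are |A|^2 = 16 ordered sum pairs; collecting distinct values, A + A = {-16, -4, -2, 8, 10, 12, 15, 27, 29, 46}, so |A + A| = 10. Thus K = 10/4 = 5/2. For comparison, the minimum possible |A + A| over all 4-element sets is 2·4 − 1 = 7 (so min K = 7/4), attained only by arithmetic progressions.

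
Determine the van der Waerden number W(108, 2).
W(108, 2) = 108 + 1 = 109

A 2-term AP is any pair of integers, so a monochromatic 2-AP exists iff some colour is used at least twice. With 108 colours, the colouring i ↦ i on {1, ..., 108} uses each colour once, avoiding any monochromatic pair, so W(108, 2) > 108. For {1, ..., 109}, pigeonhole forces two integers of the same colour, which form a monochromatic 2-AP. Hence W(108, 2) = 109.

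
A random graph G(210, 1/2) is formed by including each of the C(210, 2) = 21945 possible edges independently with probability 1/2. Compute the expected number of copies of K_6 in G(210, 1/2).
E[# K_6] = C(210, 6) · (1/2)^C(6, 2) = 110837787060 / 2^15 = 27709446765/8192 ≈ 3382500.825806

For each 6-subset S of vertices (there are C(210, 6) = 110837787060 such S), let X_S = 1 if S induces a K_6 (all C(6, 2) = 15 edges present). Then P(X_S = 1) = (1/2)^15 = 1/32768. By linearity of expectation, E[# K_6] = C(210, 6) · (1/2)^15 = 110837787060 / 32768 = 27709446765/8192 ≈ 3382500.825806.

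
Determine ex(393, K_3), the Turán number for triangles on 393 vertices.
ex(393, K_3) = ⌊393^2/4⌋ = 38612

Mantel (1907): a triangle-free graph on n vertices has at most ⌊n^2/4⌋ edges, with equality for the complete bipartite graph K_{⌊n/2⌋, ⌈n/2⌉}. For n = 393: ⌊393^2/4⌋ = ⌊154449/4⌋ = 38612. The extremal graph is K_{196, 197}, which has 196·197 = 38612 edges.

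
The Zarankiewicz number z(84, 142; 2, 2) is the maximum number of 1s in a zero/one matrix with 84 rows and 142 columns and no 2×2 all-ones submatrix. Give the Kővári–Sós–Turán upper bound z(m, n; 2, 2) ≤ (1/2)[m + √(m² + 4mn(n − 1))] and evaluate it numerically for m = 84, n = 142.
z(84, 142; 2, 2) ≤ (1/2)[84 + √(84² + 4·84·142·141)] = (1/2)[84 + √6734448] = 1339.5408

Kővári–Sós–Turán: let r_1, ..., r_84 be the row sums and z = Σ r_i the total number of 1s. Each pair of columns can share at most one row with both entries 1 (else a 2×2 all-ones block appears), so Σ_i C(r_i, 2) ≤ C(142, 2) = 10011. By convexity Σ_i C(r_i, 2) ≥ 84·C(z/84, 2) = z(z − 84)/(2·84), giving z² − 84z − 84·142·141 ≤ 0 and hence z ≤ (1/2)[84 + √(7056 + 4·1681848)] = (1/2)[84 + √6734448] ≈ (1/2)(84 + 2595.0815) = 1339.5408.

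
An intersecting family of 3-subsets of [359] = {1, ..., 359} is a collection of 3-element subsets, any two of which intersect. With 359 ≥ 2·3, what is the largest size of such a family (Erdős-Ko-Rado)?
max |F| = C(358, 2) = 63903

Erdős-Ko-Rado (1961): when n ≥ 2k, max |F| = C(n−1, k−1). The bound is attained by the star {A : i ∈ A} for any fixed i ∈ [n]. Here C(359−1, 3−1) = C(358, 2) = 63903.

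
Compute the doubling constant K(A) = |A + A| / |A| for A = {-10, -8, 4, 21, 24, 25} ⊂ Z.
K = |A + A| / |A| = 21/6 = 7/2

Enumerate A + A = {a + b : a, b ∈ A}. With |A| = 6, there are |A|^2 = 36 ordered sum pairs; collecting distinct values, A + A = {-20, -18, -16, -6, -4, 8, 11, 13, 14, 15, 16, 17, 25, 28, 29, 42, 45, 46, 48, 49, 50}, so |A + A| = 21. Thus K = 21/6 = 7/2. For comparison, the minimum possible |A + A| over all 6-element sets is 2·6 − 1 = 11 (so min K = 11/6), attained only by arithmetic progressions.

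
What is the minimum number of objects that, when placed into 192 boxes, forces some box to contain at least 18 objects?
n = (18 − 1)·192 + 1 = 3265

By the generalised pigeonhole principle, to guarantee some box contains ≥ r objects we need more than (r − 1) · k objects total. Threshold: n = (r − 1) · k + 1. With r = 18 and k = 192: n = 17 · 192 + 1 = 3264 + 1 = 3265. For n = 3264 = 17 · 192, we can put exactly 17 objects in every box, avoiding 18 in any single one — so 3265 is tight.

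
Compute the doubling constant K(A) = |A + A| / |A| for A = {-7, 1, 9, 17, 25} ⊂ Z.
K = |A + A| / |A| = 9/5

Enumerate A + A = {a + b : a, b ∈ A}. With |A| = 5, there are |A|^2 = 25 ordered sum pairs; collecting distinct values, A + A = {-14, -6, 2, 10, 18, 26, 34, 42, 50}, so |A + A| = 9. Thus K = 9/5. Here |A + A| = 2|A| − 1 = 9, the minimum possible — so K = 9/5 is minimal, which holds iff A is an arithmetic progression.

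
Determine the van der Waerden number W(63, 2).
W(63, 2) = 63 + 1 = 64

A 2-term AP is any pair of integers, so a monochromatic 2-AP exists iff some colour is used at least twice. With 63 colours, the colouring i ↦ i on {1, ..., 63} uses each colour once, avoiding any monochromatic pair, so W(63, 2) > 63. For {1, ..., 64}, pigeonhole forces two integers of the same colour, which form a monochromatic 2-AP. Hence W(63, 2) = 64.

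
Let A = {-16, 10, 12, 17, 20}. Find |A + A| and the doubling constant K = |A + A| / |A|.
K = |A + A| / |A| = 15/5 = 3

Enumerate A + A = {a + b : a, b ∈ A}. With |A| = 5, there are |A|^2 = 25 ordered sum pairs; collecting distinct values, A + A = {-32, -6, -4, 1, 4, 20, 22, 24, 27, 29, 30, 32, 34, 37, 40}, so |A + A| = 15. Thus K = 15/5 = 3. For comparison, the minimum possible |A + A| over all 5-element sets is 2·5 − 1 = 9 (so min K = 9/5), attained only by arithmetic progressions.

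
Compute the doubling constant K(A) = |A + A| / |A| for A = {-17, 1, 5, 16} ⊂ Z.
K = |A + A| / |A| = 10/4 = 5/2

Enumerate A + A = {a + b : a, b ∈ A}. With |A| = 4, there are |A|^2 = 16 ordered sum pairs; collecting distinct values, A + A = {-34, -16, -12, -1, 2, 6, 10, 17, 21, 32}, so |A + A| = 10. Thus K = 10/4 = 5/2. For comparison, the minimum possible |A + A| over all 4-element sets is 2·4 − 1 = 7 (so min K = 7/4), attained only by arithmetic progressions.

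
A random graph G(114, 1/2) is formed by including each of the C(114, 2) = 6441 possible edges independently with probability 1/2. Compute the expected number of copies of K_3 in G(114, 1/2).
E[# K_3] = C(114, 3) · (1/2)^C(3, 2) = 240464 / 2^3 = 30058

For each 3-subset S of vertices (there are C(114, 3) = 240464 such S), let X_S = 1 if S induces a K_3 (all C(3, 2) = 3 edges present). Then P(X_S = 1) = (1/2)^3 = 1/8. By linearity of expectation, E[# K_3] = C(114, 3) · (1/2)^3 = 240464 / 8 = 30058.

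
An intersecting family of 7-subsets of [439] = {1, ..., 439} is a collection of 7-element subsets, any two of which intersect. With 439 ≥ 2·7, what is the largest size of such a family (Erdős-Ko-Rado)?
max |F| = C(438, 6) = 9474939010621

The Erdős-Ko-Rado theorem states: for n ≥ 2k, an intersecting family of k-subsets of an n-element set has size at most C(n − 1, k − 1), with equality for 'star' families {A ⊆ [n] : |A| = k, i ∈ A} (fix an element i). For n = 439, k = 7: C(438, 6) = 9474939010621.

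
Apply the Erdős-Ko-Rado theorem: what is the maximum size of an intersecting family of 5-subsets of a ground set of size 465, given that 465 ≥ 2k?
max |F| = C(464, 4) = 1906472876

The Erdős-Ko-Rado theorem states: for n ≥ 2k, an intersecting family of k-subsets of an n-element set has size at most C(n − 1, k − 1), with equality for 'star' families {A ⊆ [n] : |A| = k, i ∈ A} (fix an element i). For n = 465, k = 5: C(464, 4) = 1906472876.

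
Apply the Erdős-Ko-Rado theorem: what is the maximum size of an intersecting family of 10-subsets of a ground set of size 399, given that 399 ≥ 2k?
max |F| = C(398, 9) = 630404103071432690

Erdős-Ko-Rado (1961): when n ≥ 2k, max |F| = C(n−1, k−1). The bound is attained by the star {A : i ∈ A} for any fixed i ∈ [n]. Here C(399−1, 10−1) = C(398, 9) = 630404103071432690.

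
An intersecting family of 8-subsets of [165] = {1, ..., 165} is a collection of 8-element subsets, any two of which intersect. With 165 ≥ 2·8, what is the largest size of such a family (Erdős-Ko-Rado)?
max |F| = C(164, 7) = 556052759712

Erdős-Ko-Rado (1961): when n ≥ 2k, max |F| = C(n−1, k−1). The bound is attained by the star {A : i ∈ A} for any fixed i ∈ [n]. Here C(165−1, 8−1) = C(164, 7) = 556052759712.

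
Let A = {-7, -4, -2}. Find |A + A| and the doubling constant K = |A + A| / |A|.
K = |A + A| / |A| = 6/3 = 2

Enumerate A + A = {a + b : a, b ∈ A}. With |A| = 3, there are |A|^2 = 9 ordered sum pairs; collecting distinct values, A + A = {-14, -11, -9, -8, -6, -4}, so |A + A| = 6. Thus K = 6/3 = 2. For comparison, the minimum possible |A + A| over all 3-element sets is 2·3 − 1 = 5 (so min K = 5/3), attained only by arithmetic progressions.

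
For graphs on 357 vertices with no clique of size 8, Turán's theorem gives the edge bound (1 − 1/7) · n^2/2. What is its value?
Turán density bound = (6/7) · 357^2/2 = 54621

Turán's theorem: ex(n, K_{r+1}) is achieved by the complete r-partite Turán graph T(n, r) with parts as balanced as possible, and is at most (1 − 1/r) · n^2/2. For r = 7, n = 357: the density bound is (6/7) · 127449/2 = 54621. Since 7 ∣ 357, the Turán graph T(357, 7) has parts of equal size 51, and its edge count e(T(357, 7)) = 54621 attains the density bound exactly.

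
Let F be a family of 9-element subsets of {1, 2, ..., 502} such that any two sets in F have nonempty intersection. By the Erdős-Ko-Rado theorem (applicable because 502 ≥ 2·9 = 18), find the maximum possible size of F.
max |F| = C(501, 8) = 93065198550216750

Erdős-Ko-Rado (1961): when n ≥ 2k, max |F| = C(n−1, k−1). The bound is attained by the star {A : i ∈ A} for any fixed i ∈ [n]. Here C(502−1, 9−1) = C(501, 8) = 93065198550216750.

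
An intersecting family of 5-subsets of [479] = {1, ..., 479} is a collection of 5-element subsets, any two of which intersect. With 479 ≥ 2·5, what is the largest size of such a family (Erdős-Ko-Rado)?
max |F| = C(478, 4) = 2148006525

Erdős-Ko-Rado (1961): when n ≥ 2k, max |F| = C(n−1, k−1). The bound is attained by the star {A : i ∈ A} for any fixed i ∈ [n]. Here C(479−1, 5−1) = C(478, 4) = 2148006525.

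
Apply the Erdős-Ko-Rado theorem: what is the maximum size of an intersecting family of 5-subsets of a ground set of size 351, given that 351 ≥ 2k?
max |F| = C(350, 4) = 614597725

The Erdős-Ko-Rado theorem states: for n ≥ 2k, an intersecting family of k-subsets of an n-element set has size at most C(n − 1, k − 1), with equality for 'star' families {A ⊆ [n] : |A| = k, i ∈ A} (fix an element i). For n = 351, k = 5: C(350, 4) = 614597725.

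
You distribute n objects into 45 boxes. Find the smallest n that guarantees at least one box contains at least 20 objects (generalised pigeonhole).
n = (20 − 1)·45 + 1 = 856

By the generalised pigeonhole principle, to guarantee some box contains ≥ r objects we need more than (r − 1) · k objects total. Threshold: n = (r − 1) · k + 1. With r = 20 and k = 45: n = 19 · 45 + 1 = 855 + 1 = 856. For n = 855 = 19 · 45, we can put exactly 19 objects in every box, avoiding 20 in any single one — so 856 is tight.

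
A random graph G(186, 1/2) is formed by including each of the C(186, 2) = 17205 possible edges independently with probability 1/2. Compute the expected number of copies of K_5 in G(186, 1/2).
E[# K_5] = C(186, 5) · (1/2)^C(5, 2) = 1757291172 / 2^10 = 439322793/256 ≈ 1716104.660156

For each 5-subset S of vertices (there are C(186, 5) = 1757291172 such S), let X_S = 1 if S induces a K_5 (all C(5, 2) = 10 edges present). Then P(X_S = 1) = (1/2)^10 = 1/1024. By linearity of expectation, E[# K_5] = C(186, 5) · (1/2)^10 = 1757291172 / 1024 = 439322793/256 ≈ 1716104.660156.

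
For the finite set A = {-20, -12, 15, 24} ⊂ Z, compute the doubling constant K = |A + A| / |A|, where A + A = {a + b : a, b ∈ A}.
K = |A + A| / |A| = 10/4 = 5/2

Enumerate A + A = {a + b : a, b ∈ A}. With |A| = 4, there are |A|^2 = 16 ordered sum pairs; collecting distinct values, A + A = {-40, -32, -24, -5, 3, 4, 12, 30, 39, 48}, so |A + A| = 10. Thus K = 10/4 = 5/2. For comparison, the minimum possible |A + A| over all 4-element sets is 2·4 − 1 = 7 (so min K = 7/4), attained only by arithmetic progressions.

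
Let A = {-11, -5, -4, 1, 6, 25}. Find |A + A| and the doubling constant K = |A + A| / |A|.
K = |A + A| / |A| = 19/6

Enumerate A + A = {a + b : a, b ∈ A}. With |A| = 6, there are |A|^2 = 36 ordered sum pairs; collecting distinct values, A + A = {-22, -16, -15, -10, -9, -8, -5, -4, -3, 1, 2, 7, 12, 14, 20, 21, 26, 31, 50}, so |A + A| = 19. Thus K = 19/6. For comparison, the minimum possible |A + A| over all 6-element sets is 2·6 − 1 = 11 (so min K = 11/6), attained only by arithmetic progressions.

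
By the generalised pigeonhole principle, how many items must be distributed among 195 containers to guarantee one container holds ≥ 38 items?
n = (38 − 1)·195 + 1 = 7216

By the generalised pigeonhole principle, to guarantee some box contains ≥ r objects we need more than (r − 1) · k objects total. Threshold: n = (r − 1) · k + 1. With r = 38 and k = 195: n = 37 · 195 + 1 = 7215 + 1 = 7216. For n = 7215 = 37 · 195, we can put exactly 37 objects in every box, avoiding 38 in any single one — so 7216 is tight.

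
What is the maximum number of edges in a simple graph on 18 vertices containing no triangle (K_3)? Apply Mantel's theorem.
ex(18, K_3) = ⌊18^2/4⌋ = 81

Mantel (1907): a triangle-free graph on n vertices has at most ⌊n^2/4⌋ edges, with equality for the complete bipartite graph K_{⌊n/2⌋, ⌈n/2⌉}. For n = 18: ⌊18^2/4⌋ = ⌊324/4⌋ = 81. The extremal graph is K_{9, 9}, which has 9·9 = 81 edges.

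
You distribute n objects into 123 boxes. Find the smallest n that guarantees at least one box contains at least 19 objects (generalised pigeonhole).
n = (19 − 1)·123 + 1 = 2215

By the generalised pigeonhole principle, to guarantee some box contains ≥ r objects we need more than (r − 1) · k objects total. Threshold: n = (r − 1) · k + 1. With r = 19 and k = 123: n = 18 · 123 + 1 = 2214 + 1 = 2215. For n = 2214 = 18 · 123, we can put exactly 18 objects in every box, avoiding 19 in any single one — so 2215 is tight.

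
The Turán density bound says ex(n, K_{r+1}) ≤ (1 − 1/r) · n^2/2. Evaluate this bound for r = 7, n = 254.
Turán density bound = (6/7) · 254^2/2 = 193548/7 ≈ 27649.7143

Turán's theorem: ex(n, K_{r+1}) is achieved by the complete r-partite Turán graph T(n, r) with parts as balanced as possible, and is at most (1 − 1/r) · n^2/2. For r = 7, n = 254: the density bound is (6/7) · 64516/2 = 193548/7 ≈ 27649.7143. The integer-valued extremum is e(T(254, 7)) = 27649, which is strictly less than the density bound 193548/7 since 7 ∤ 254 (the parts of T(254, 7) cannot all be equal).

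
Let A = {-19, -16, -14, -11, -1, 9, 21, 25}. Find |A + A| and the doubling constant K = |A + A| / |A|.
K = |A + A| / |A| = 34/8 = 17/4

Enumerate A + A = {a + b : a, b ∈ A}. With |A| = 8, there are |A|^2 = 64 ordered sum pairs; collecting distinct values, A + A = {-38, -35, -33, -32, -30, -28, -27, -25, -22, -20, -17, -15, -12, -10, -7, -5, -2, 2, 5, 6, 7, 8, 9, 10, 11, 14, 18, 20, 24, 30, 34, 42, 46, 50}, so |A + A| = 34. Thus K = 34/8 = 17/4. For comparison, the minimum possible |A + A| over all 8-element sets is 2·8 − 1 = 15 (so min K = 15/8), attained only by arithmetic progressions.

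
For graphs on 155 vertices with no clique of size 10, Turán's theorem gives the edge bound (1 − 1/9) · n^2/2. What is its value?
Turán density bound = (8/9) · 155^2/2 = 96100/9 ≈ 10677.7778

Turán's theorem: ex(n, K_{r+1}) is achieved by the complete r-partite Turán graph T(n, r) with parts as balanced as possible, and is at most (1 − 1/r) · n^2/2. For r = 9, n = 155: the density bound is (8/9) · 24025/2 = 96100/9 ≈ 10677.7778. The integer-valued extremum is e(T(155, 9)) = 10677, which is strictly less than the density bound 96100/9 since 9 ∤ 155 (the parts of T(155, 9) cannot all be equal).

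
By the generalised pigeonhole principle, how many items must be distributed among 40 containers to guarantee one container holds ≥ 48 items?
n = (48 − 1)·40 + 1 = 1881

By the generalised pigeonhole principle, to guarantee some box contains ≥ r objects we need more than (r − 1) · k objects total. Threshold: n = (r − 1) · k + 1. With r = 48 and k = 40: n = 47 · 40 + 1 = 1880 + 1 = 1881. For n = 1880 = 47 · 40, we can put exactly 47 objects in every box, avoiding 48 in any single one — so 1881 is tight.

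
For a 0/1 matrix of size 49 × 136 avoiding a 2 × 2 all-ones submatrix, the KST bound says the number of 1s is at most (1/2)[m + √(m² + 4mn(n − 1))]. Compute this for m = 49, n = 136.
z(49, 136; 2, 2) ≤ (1/2)[49 + √(49² + 4·49·136·135)] = (1/2)[49 + √3600961] = 973.3099

Kővári–Sós–Turán: let r_1, ..., r_49 be the row sums and z = Σ r_i the total number of 1s. Each pair of columns can share at most one row with both entries 1 (else a 2×2 all-ones block appears), so Σ_i C(r_i, 2) ≤ C(136, 2) = 9180. By convexity Σ_i C(r_i, 2) ≥ 49·C(z/49, 2) = z(z − 49)/(2·49), giving z² − 49z − 49·136·135 ≤ 0 and hence z ≤ (1/2)[49 + √(2401 + 4·899640)] = (1/2)[49 + √3600961] ≈ (1/2)(49 + 1897.6198) = 973.3099.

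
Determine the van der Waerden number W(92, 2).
W(92, 2) = 92 + 1 = 93

A 2-term AP is any pair of integers, so a monochromatic 2-AP exists iff some colour is used at least twice. With 92 colours, the colouring i ↦ i on {1, ..., 92} uses each colour once, avoiding any monochromatic pair, so W(92, 2) > 92. For {1, ..., 93}, pigeonhole forces two integers of the same colour, which form a monochromatic 2-AP. Hence W(92, 2) = 93.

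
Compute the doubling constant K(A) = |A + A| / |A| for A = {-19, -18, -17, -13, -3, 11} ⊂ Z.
K = |A + A| / |A| = 19/6

Enumerate A + A = {a + b : a, b ∈ A}. With |A| = 6, there are |A|^2 = 36 ordered sum pairs; collecting distinct values, A + A = {-38, -37, -36, -35, -34, -32, -31, -30, -26, -22, -21, -20, -16, -8, -7, -6, -2, 8, 22}, so |A + A| = 19. Thus K = 19/6. For comparison, the minimum possible |A + A| over all 6-element sets is 2·6 − 1 = 11 (so min K = 11/6), attained only by arithmetic progressions.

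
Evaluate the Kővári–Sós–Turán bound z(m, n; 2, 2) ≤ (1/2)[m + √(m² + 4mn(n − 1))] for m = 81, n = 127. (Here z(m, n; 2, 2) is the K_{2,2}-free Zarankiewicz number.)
z(81, 127; 2, 2) ≤ (1/2)[81 + √(81² + 4·81·127·126)] = (1/2)[81 + √5191209] = 1179.7112

Kővári–Sós–Turán: let r_1, ..., r_81 be the row sums and z = Σ r_i the total number of 1s. Each pair of columns can share at most one row with both entries 1 (else a 2×2 all-ones block appears), so Σ_i C(r_i, 2) ≤ C(127, 2) = 8001. By convexity Σ_i C(r_i, 2) ≥ 81·C(z/81, 2) = z(z − 81)/(2·81), giving z² − 81z − 81·127·126 ≤ 0 and hence z ≤ (1/2)[81 + √(6561 + 4·1296162)] = (1/2)[81 + √5191209] ≈ (1/2)(81 + 2278.4225) = 1179.7112.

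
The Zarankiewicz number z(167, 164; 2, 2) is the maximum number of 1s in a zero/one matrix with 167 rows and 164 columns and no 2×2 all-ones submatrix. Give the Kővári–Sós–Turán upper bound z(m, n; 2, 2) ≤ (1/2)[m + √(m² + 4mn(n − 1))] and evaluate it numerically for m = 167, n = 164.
z(167, 164; 2, 2) ≤ (1/2)[167 + √(167² + 4·167·164·163)] = (1/2)[167 + √17884865] = 2198.0251

Kővári–Sós–Turán: let r_1, ..., r_167 be the row sums and z = Σ r_i the total number of 1s. Each pair of columns can share at most one row with both entries 1 (else a 2×2 all-ones block appears), so Σ_i C(r_i, 2) ≤ C(164, 2) = 13366. By convexity Σ_i C(r_i, 2) ≥ 167·C(z/167, 2) = z(z − 167)/(2·167), giving z² − 167z − 167·164·163 ≤ 0 and hence z ≤ (1/2)[167 + √(27889 + 4·4464244)] = (1/2)[167 + √17884865] ≈ (1/2)(167 + 4229.0501) = 2198.0251.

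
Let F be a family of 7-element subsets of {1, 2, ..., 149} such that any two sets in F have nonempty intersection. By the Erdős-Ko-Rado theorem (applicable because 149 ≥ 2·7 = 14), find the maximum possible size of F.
max |F| = C(148, 6) = 13172431272

Erdős-Ko-Rado (1961): when n ≥ 2k, max |F| = C(n−1, k−1). The bound is attained by the star {A : i ∈ A} for any fixed i ∈ [n]. Here C(149−1, 7−1) = C(148, 6) = 13172431272.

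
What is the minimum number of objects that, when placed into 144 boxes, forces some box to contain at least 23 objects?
n = (23 − 1)·144 + 1 = 3169

By the generalised pigeonhole principle, to guarantee some box contains ≥ r objects we need more than (r − 1) · k objects total. Threshold: n = (r − 1) · k + 1. With r = 23 and k = 144: n = 22 · 144 + 1 = 3168 + 1 = 3169. For n = 3168 = 22 · 144, we can put exactly 22 objects in every box, avoiding 23 in any single one — so 3169 is tight.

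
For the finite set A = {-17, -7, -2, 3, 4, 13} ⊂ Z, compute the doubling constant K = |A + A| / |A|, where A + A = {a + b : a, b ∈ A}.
K = |A + A| / |A| = 17/6

Enumerate A + A = {a + b : a, b ∈ A}. With |A| = 6, there are |A|^2 = 36 ordered sum pairs; collecting distinct values, A + A = {-34, -24, -19, -14, -13, -9, -4, -3, 1, 2, 6, 7, 8, 11, 16, 17, 26}, so |A + A| = 17. Thus K = 17/6. For comparison, the minimum possible |A + A| over all 6-element sets is 2·6 − 1 = 11 (so min K = 11/6), attained only by arithmetic progressions.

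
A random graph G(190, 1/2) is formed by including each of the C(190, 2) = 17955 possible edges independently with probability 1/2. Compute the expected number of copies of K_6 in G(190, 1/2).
E[# K_6] = C(190, 6) · (1/2)^C(6, 2) = 60334683255 / 2^15 ≈ 1841268.409882

For each 6-subset S of vertices (there are C(190, 6) = 60334683255 such S), let X_S = 1 if S induces a K_6 (all C(6, 2) = 15 edges present). Then P(X_S = 1) = (1/2)^15 = 1/32768. By linearity of expectation, E[# K_6] = C(190, 6) · (1/2)^15 = 60334683255 / 32768 ≈ 1841268.409882.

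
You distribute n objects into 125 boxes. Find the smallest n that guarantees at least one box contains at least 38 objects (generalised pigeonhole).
n = (38 − 1)·125 + 1 = 4626

By the generalised pigeonhole principle, to guarantee some box contains ≥ r objects we need more than (r − 1) · k objects total. Threshold: n = (r − 1) · k + 1. With r = 38 and k = 125: n = 37 · 125 + 1 = 4625 + 1 = 4626. For n = 4625 = 37 · 125, we can put exactly 37 objects in every box, avoiding 38 in any single one — so 4626 is tight.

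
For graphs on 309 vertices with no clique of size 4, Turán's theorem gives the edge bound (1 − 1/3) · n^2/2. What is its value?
Turán density bound = (2/3) · 309^2/2 = 31827

Turán's theorem: ex(n, K_{r+1}) is achieved by the complete r-partite Turán graph T(n, r) with parts as balanced as possible, and is at most (1 − 1/r) · n^2/2. For r = 3, n = 309: the density bound is (2/3) · 95481/2 = 31827. Since 3 ∣ 309, the Turán graph T(309, 3) has parts of equal size 103, and its edge count e(T(309, 3)) = 31827 attains the density bound exactly.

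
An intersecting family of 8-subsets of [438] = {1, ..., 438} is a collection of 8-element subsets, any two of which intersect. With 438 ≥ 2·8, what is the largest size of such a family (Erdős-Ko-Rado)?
max |F| = C(437, 7) = 575393947901352

Erdős-Ko-Rado (1961): when n ≥ 2k, max |F| = C(n−1, k−1). The bound is attained by the star {A : i ∈ A} for any fixed i ∈ [n]. Here C(438−1, 8−1) = C(437, 7) = 575393947901352.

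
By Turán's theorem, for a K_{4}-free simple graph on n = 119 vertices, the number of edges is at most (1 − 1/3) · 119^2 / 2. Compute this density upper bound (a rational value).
Turán density bound = (2/3) · 119^2/2 = 14161/3 ≈ 4720.3333

Turán's theorem: ex(n, K_{r+1}) is achieved by the complete r-partite Turán graph T(n, r) with parts as balanced as possible, and is at most (1 − 1/r) · n^2/2. For r = 3, n = 119: the density bound is (2/3) · 14161/2 = 14161/3 ≈ 4720.3333. The integer-valued extremum is e(T(119, 3)) = 4720, which is strictly less than the density bound 14161/3 since 3 ∤ 119 (the parts of T(119, 3) cannot all be equal).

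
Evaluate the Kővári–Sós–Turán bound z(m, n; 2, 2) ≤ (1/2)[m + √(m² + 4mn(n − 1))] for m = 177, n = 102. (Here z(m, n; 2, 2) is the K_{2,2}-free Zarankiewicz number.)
z(177, 102; 2, 2) ≤ (1/2)[177 + √(177² + 4·177·102·101)] = (1/2)[177 + √7325145] = 1441.7503

Kővári–Sós–Turán: let r_1, ..., r_177 be the row sums and z = Σ r_i the total number of 1s. Each pair of columns can share at most one row with both entries 1 (else a 2×2 all-ones block appears), so Σ_i C(r_i, 2) ≤ C(102, 2) = 5151. By convexity Σ_i C(r_i, 2) ≥ 177·C(z/177, 2) = z(z − 177)/(2·177), giving z² − 177z − 177·102·101 ≤ 0 and hence z ≤ (1/2)[177 + √(31329 + 4·1823454)] = (1/2)[177 + √7325145] ≈ (1/2)(177 + 2706.5005) = 1441.7503.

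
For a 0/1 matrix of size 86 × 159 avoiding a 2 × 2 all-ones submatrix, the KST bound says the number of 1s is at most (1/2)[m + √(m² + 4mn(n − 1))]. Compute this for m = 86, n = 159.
z(86, 159; 2, 2) ≤ (1/2)[86 + √(86² + 4·86·159·158)] = (1/2)[86 + √8649364] = 1513.4901

Kővári–Sós–Turán: let r_1, ..., r_86 be the row sums and z = Σ r_i the total number of 1s. Each pair of columns can share at most one row with both entries 1 (else a 2×2 all-ones block appears), so Σ_i C(r_i, 2) ≤ C(159, 2) = 12561. By convexity Σ_i C(r_i, 2) ≥ 86·C(z/86, 2) = z(z − 86)/(2·86), giving z² − 86z − 86·159·158 ≤ 0 and hence z ≤ (1/2)[86 + √(7396 + 4·2160492)] = (1/2)[86 + √8649364] ≈ (1/2)(86 + 2940.9801) = 1513.4901.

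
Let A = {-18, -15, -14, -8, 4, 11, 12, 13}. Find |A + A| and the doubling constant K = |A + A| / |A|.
K = |A + A| / |A| = 32/8 = 4

Enumerate A + A = {a + b : a, b ∈ A}. With |A| = 8, there are |A|^2 = 64 ordered sum pairs; collecting distinct values, A + A = {-36, -33, -32, -30, -29, -28, -26, -23, -22, -16, -14, -11, -10, -7, -6, -5, -4, -3, -2, -1, 3, 4, 5, 8, 15, 16, 17, 22, 23, 24, 25, 26}, so |A + A| = 32. Thus K = 32/8 = 4. For comparison, the minimum possible |A + A| over all 8-element sets is 2·8 − 1 = 15 (so min K = 15/8), attained only by arithmetic progressions.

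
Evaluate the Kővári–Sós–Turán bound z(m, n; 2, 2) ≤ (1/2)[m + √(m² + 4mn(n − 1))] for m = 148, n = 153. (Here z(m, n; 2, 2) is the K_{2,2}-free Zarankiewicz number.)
z(148, 153; 2, 2) ≤ (1/2)[148 + √(148² + 4·148·153·152)] = (1/2)[148 + √13789456] = 1930.7078

Kővári–Sós–Turán: let r_1, ..., r_148 be the row sums and z = Σ r_i the total number of 1s. Each pair of columns can share at most one row with both entries 1 (else a 2×2 all-ones block appears), so Σ_i C(r_i, 2) ≤ C(153, 2) = 11628. By convexity Σ_i C(r_i, 2) ≥ 148·C(z/148, 2) = z(z − 148)/(2·148), giving z² − 148z − 148·153·152 ≤ 0 and hence z ≤ (1/2)[148 + √(21904 + 4·3441888)] = (1/2)[148 + √13789456] ≈ (1/2)(148 + 3713.4157) = 1930.7078.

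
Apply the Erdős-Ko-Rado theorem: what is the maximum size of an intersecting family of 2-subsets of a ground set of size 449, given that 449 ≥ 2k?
max |F| = C(448, 1) = 448

The Erdős-Ko-Rado theorem states: for n ≥ 2k, an intersecting family of k-subsets of an n-element set has size at most C(n − 1, k − 1), with equality for 'star' families {A ⊆ [n] : |A| = k, i ∈ A} (fix an element i). For n = 449, k = 2: C(448, 1) = 448.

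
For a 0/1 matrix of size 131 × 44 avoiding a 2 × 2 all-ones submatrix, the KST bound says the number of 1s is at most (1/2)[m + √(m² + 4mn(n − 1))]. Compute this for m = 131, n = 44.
z(131, 44; 2, 2) ≤ (1/2)[131 + √(131² + 4·131·44·43)] = (1/2)[131 + √1008569] = 567.6377

Kővári–Sós–Turán: let r_1, ..., r_131 be the row sums and z = Σ r_i the total number of 1s. Each pair of columns can share at most one row with both entries 1 (else a 2×2 all-ones block appears), so Σ_i C(r_i, 2) ≤ C(44, 2) = 946. By convexity Σ_i C(r_i, 2) ≥ 131·C(z/131, 2) = z(z − 131)/(2·131), giving z² − 131z − 131·44·43 ≤ 0 and hence z ≤ (1/2)[131 + √(17161 + 4·247852)] = (1/2)[131 + √1008569] ≈ (1/2)(131 + 1004.2754) = 567.6377.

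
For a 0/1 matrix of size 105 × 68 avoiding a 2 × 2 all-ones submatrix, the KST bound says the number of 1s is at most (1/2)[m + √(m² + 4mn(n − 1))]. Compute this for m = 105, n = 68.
z(105, 68; 2, 2) ≤ (1/2)[105 + √(105² + 4·105·68·67)] = (1/2)[105 + √1924545] = 746.1399

Kővári–Sós–Turán: let r_1, ..., r_105 be the row sums and z = Σ r_i the total number of 1s. Each pair of columns can share at most one row with both entries 1 (else a 2×2 all-ones block appears), so Σ_i C(r_i, 2) ≤ C(68, 2) = 2278. By convexity Σ_i C(r_i, 2) ≥ 105·C(z/105, 2) = z(z − 105)/(2·105), giving z² − 105z − 105·68·67 ≤ 0 and hence z ≤ (1/2)[105 + √(11025 + 4·478380)] = (1/2)[105 + √1924545] ≈ (1/2)(105 + 1387.2797) = 746.1399.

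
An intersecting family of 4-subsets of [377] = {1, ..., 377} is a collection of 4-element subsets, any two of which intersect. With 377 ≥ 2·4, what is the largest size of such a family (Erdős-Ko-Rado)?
max |F| = C(376, 3) = 8789000

The Erdős-Ko-Rado theorem states: for n ≥ 2k, an intersecting family of k-subsets of an n-element set has size at most C(n − 1, k − 1), with equality for 'star' families {A ⊆ [n] : |A| = k, i ∈ A} (fix an element i). For n = 377, k = 4: C(376, 3) = 8789000.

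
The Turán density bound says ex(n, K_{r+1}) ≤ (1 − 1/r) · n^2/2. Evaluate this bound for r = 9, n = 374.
Turán density bound = (8/9) · 374^2/2 = 559504/9 ≈ 62167.1111

Turán's theorem: ex(n, K_{r+1}) is achieved by the complete r-partite Turán graph T(n, r) with parts as balanced as possible, and is at most (1 − 1/r) · n^2/2. For r = 9, n = 374: the density bound is (8/9) · 139876/2 = 559504/9 ≈ 62167.1111. The integer-valued extremum is e(T(374, 9)) = 62166, which is strictly less than the density bound 559504/9 since 9 ∤ 374 (the parts of T(374, 9) cannot all be equal).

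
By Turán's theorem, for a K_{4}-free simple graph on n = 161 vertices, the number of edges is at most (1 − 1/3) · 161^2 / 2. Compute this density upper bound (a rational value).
Turán density bound = (2/3) · 161^2/2 = 25921/3 ≈ 8640.3333

Turán's theorem: ex(n, K_{r+1}) is achieved by the complete r-partite Turán graph T(n, r) with parts as balanced as possible, and is at most (1 − 1/r) · n^2/2. For r = 3, n = 161: the density bound is (2/3) · 25921/2 = 25921/3 ≈ 8640.3333. The integer-valued extremum is e(T(161, 3)) = 8640, which is strictly less than the density bound 25921/3 since 3 ∤ 161 (the parts of T(161, 3) cannot all be equal).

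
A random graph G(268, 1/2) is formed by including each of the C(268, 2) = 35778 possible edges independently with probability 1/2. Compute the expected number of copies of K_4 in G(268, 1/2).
E[# K_4] = C(268, 4) · (1/2)^C(4, 2) = 210165935 / 2^6 = 3283842.734375

For each 4-subset S of vertices (there are C(268, 4) = 210165935 such S), let X_S = 1 if S induces a K_4 (all C(4, 2) = 6 edges present). Then P(X_S = 1) = (1/2)^6 = 1/64. By linearity of expectation, E[# K_4] = C(268, 4) · (1/2)^6 = 210165935 / 64 = 3283842.734375.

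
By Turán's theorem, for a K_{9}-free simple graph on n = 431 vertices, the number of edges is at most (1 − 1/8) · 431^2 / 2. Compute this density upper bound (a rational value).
Turán density bound = (7/8) · 431^2/2 = 1300327/16 ≈ 81270.4375

Turán's theorem: ex(n, K_{r+1}) is achieved by the complete r-partite Turán graph T(n, r) with parts as balanced as possible, and is at most (1 − 1/r) · n^2/2. For r = 8, n = 431: the density bound is (7/8) · 185761/2 = 1300327/16 ≈ 81270.4375. The integer-valued extremum is e(T(431, 8)) = 81270, which is strictly less than the density bound 1300327/16 since 8 ∤ 431 (the parts of T(431, 8) cannot all be equal).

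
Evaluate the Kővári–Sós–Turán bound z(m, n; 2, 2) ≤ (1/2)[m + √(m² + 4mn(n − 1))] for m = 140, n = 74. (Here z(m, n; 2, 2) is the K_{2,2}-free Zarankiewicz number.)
z(140, 74; 2, 2) ≤ (1/2)[140 + √(140² + 4·140·74·73)] = (1/2)[140 + √3044720] = 942.4563

Kővári–Sós–Turán: let r_1, ..., r_140 be the row sums and z = Σ r_i the total number of 1s. Each pair of columns can share at most one row with both entries 1 (else a 2×2 all-ones block appears), so Σ_i C(r_i, 2) ≤ C(74, 2) = 2701. By convexity Σ_i C(r_i, 2) ≥ 140·C(z/140, 2) = z(z − 140)/(2·140), giving z² − 140z − 140·74·73 ≤ 0 and hence z ≤ (1/2)[140 + √(19600 + 4·756280)] = (1/2)[140 + √3044720] ≈ (1/2)(140 + 1744.9126) = 942.4563.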